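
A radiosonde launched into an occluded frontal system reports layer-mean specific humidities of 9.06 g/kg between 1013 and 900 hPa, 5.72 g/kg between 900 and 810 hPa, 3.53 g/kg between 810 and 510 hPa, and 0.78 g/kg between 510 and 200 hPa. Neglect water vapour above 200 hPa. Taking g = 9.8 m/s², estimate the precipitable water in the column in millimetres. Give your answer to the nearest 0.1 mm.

PW ≈ 29.0 mm

Precipitable water is the column-integrated vapour mass per unit area: PW = (1/g) Σ q̄ Δp, with q in kg/kg and Δp in Pa (1 kg/m² of water = 1 mm).
Layer 1013–900 hPa: Δp = 113 hPa = 11300 Pa, q̄ = 0.00906 kg/kg → 0.00906 × 11300 / 9.8 = 10.45 mm
Layer 900–810 hPa: Δp = 90 hPa = 9000 Pa, q̄ = 0.00572 kg/kg → 0.00572 × 9000 / 9.8 = 5.25 mm
Layer 810–510 hPa: Δp = 300 hPa = 30000 Pa, q̄ = 0.00353 kg/kg → 0.00353 × 30000 / 9.8 = 10.81 mm
Layer 510–200 hPa: Δp = 310 hPa = 31000 Pa, q̄ = 0.00078 kg/kg → 0.00078 × 31000 / 9.8 = 2.47 mm
PW = 10.45 + 5.25 + 10.81 + 2.47 = 28.98 ≈ 29.0 mm.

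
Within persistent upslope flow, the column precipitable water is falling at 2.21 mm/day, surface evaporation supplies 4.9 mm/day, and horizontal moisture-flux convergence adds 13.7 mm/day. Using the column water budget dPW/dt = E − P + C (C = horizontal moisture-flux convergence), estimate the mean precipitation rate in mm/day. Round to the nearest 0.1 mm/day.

P ≈ 20.8 mm/day

dPW/dt = -2.21 mm/day.
P = E + C − dPW/dt = 4.9 + (13.7) − (-2.21) = 20.8 mm/day.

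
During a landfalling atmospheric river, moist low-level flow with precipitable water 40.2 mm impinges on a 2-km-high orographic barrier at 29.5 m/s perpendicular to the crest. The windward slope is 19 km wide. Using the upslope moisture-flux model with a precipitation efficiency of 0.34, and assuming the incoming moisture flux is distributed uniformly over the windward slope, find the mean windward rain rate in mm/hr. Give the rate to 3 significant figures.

R ≈ 76.4 mm/hr

Incoming column moisture flux per unit ridge length: F = V × PW = 29.5 × 40.2 = 1185.9 mm·m/s.
Spread over the 19 km slope with efficiency ε = 0.34: R = ε·F/W = 0.34 × 1185.9 / 19000 m = 2.122e-02 mm/s.
R = 2.122e-02 × 3600 = 76.4 mm/hr.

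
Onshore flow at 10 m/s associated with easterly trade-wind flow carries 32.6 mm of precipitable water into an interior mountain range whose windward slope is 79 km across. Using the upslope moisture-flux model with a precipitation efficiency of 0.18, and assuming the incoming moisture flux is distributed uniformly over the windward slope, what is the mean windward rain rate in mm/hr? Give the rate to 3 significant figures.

Incoming column moisture flux per unit ridge length: F = V × PW = 10 × 32.6 = 326 mm·m/s.
Spread over the 79 km slope with efficiency ε = 0.18: R = ε·F/W = 0.18 × 326 / 79000 m = 7.428e-04 mm/s.
R = 7.428e-04 × 3600 = 2.67 mm/hr.

R ≈ 2.67 mm/hr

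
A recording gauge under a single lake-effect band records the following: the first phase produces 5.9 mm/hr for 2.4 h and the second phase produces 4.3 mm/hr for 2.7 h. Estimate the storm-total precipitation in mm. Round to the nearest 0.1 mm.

Total = Σ Rᵢ Δtᵢ = 5.9 × 2.4 + 4.3 × 2.7
      = 14.16 + 11.61 = 25.8 mm.

total ≈ 25.8 mm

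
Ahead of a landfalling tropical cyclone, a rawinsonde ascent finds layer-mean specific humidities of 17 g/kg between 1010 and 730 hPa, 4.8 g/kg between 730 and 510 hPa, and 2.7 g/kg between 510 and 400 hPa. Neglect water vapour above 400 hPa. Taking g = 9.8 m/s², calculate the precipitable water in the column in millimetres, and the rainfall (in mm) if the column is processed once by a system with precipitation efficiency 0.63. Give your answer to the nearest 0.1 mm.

PW ≈ 62.4 mm; rainfall ≈ 39.3 mm

Precipitable water is the column-integrated vapour mass per unit area: PW = (1/g) Σ q̄ Δp, with q in kg/kg and Δp in Pa (1 kg/m² of water = 1 mm).
Layer 1010–730 hPa: Δp = 280 hPa = 28000 Pa, q̄ = 0.017 kg/kg → 0.017 × 28000 / 9.8 = 48.57 mm
Layer 730–510 hPa: Δp = 220 hPa = 22000 Pa, q̄ = 0.0048 kg/kg → 0.0048 × 22000 / 9.8 = 10.78 mm
Layer 510–400 hPa: Δp = 110 hPa = 11000 Pa, q̄ = 0.0027 kg/kg → 0.0027 × 11000 / 9.8 = 3.03 mm
PW = 48.57 + 10.78 + 3.03 = 62.38 ≈ 62.4 mm.
Rainfall = ε × PW = 0.63 × 62.4 = 39.3 mm.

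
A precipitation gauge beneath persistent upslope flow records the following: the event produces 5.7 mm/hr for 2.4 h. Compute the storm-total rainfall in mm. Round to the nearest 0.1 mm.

total ≈ 13.7 mm

Total = Σ Rᵢ Δtᵢ = 5.7 × 2.4
      = 13.68 = 13.7 mm.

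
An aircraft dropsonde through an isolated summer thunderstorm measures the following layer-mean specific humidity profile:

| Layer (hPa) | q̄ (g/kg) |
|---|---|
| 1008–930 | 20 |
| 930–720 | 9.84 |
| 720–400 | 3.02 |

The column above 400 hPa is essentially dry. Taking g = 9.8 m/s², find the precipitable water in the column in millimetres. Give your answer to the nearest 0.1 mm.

Precipitable water is the column-integrated vapour mass per unit area: PW = (1/g) Σ q̄ Δp, with q in kg/kg and Δp in Pa (1 kg/m² of water = 1 mm).
Layer 1008–930 hPa: Δp = 78 hPa = 7800 Pa, q̄ = 0.02 kg/kg → 0.02 × 7800 / 9.8 = 15.92 mm
Layer 930–720 hPa: Δp = 210 hPa = 21000 Pa, q̄ = 0.00984 kg/kg → 0.00984 × 21000 / 9.8 = 21.09 mm
Layer 720–400 hPa: Δp = 320 hPa = 32000 Pa, q̄ = 0.00302 kg/kg → 0.00302 × 32000 / 9.8 = 9.86 mm
PW = 15.92 + 21.09 + 9.86 = 46.87 ≈ 46.9 mm.

PW ≈ 46.9 mm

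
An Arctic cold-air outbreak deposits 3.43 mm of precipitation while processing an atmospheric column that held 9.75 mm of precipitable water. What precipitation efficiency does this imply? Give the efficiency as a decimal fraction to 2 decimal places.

ε = precipitation / PW = 3.43 / 9.75 = 0.35.

ε ≈ 0.35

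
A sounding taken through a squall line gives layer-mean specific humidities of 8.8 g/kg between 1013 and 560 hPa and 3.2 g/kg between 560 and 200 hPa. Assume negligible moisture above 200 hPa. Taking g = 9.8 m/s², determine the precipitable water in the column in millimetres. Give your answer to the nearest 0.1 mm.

Precipitable water is the column-integrated vapour mass per unit area: PW = (1/g) Σ q̄ Δp, with q in kg/kg and Δp in Pa (1 kg/m² of water = 1 mm).
Layer 1013–560 hPa: Δp = 453 hPa = 45300 Pa, q̄ = 0.0088 kg/kg → 0.0088 × 45300 / 9.8 = 40.68 mm
Layer 560–200 hPa: Δp = 360 hPa = 36000 Pa, q̄ = 0.0032 kg/kg → 0.0032 × 36000 / 9.8 = 11.76 mm
PW = 40.68 + 11.76 = 52.44 ≈ 52.4 mm.

PW ≈ 52.4 mm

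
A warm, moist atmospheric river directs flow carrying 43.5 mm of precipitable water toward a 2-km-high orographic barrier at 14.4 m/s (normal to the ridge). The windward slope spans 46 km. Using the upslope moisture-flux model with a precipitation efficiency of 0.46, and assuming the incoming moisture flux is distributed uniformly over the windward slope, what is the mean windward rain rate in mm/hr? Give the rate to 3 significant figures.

R ≈ 22.6 mm/hr

Incoming column moisture flux per unit ridge length: F = V × PW = 14.4 × 43.5 = 626.4 mm·m/s.
Spread over the 46 km slope with efficiency ε = 0.46: R = ε·F/W = 0.46 × 626.4 / 46000 m = 6.264e-03 mm/s.
R = 6.264e-03 × 3600 = 22.6 mm/hr.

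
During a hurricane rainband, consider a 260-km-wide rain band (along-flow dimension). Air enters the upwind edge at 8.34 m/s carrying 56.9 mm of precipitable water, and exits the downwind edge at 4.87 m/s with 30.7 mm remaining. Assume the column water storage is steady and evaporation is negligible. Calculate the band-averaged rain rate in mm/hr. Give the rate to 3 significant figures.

Column moisture flux per unit crosswind length is F = V × PW.
Inflow: F_in = 8.34 × 56.9 = 474.546 mm·m/s
Outflow: F_out = 4.87 × 30.7 = 149.509 mm·m/s
Steady-state rate R = (F_in − F_out)/L = (474.546 − 149.509) / 260000 m = 1.250e-03 mm/s.
R = 1.250e-03 × 3600 = 4.50 mm/hr.

R ≈ 4.50 mm/hr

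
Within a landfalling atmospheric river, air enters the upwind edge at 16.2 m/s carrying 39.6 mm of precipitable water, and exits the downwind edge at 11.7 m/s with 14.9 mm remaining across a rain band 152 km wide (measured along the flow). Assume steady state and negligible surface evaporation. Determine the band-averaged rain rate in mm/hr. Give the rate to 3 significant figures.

R ≈ 11.1 mm/hr

Column moisture flux per unit crosswind length is F = V × PW.
Inflow: F_in = 16.2 × 39.6 = 641.52 mm·m/s
Outflow: F_out = 11.7 × 14.9 = 174.33 mm·m/s
Steady-state rate R = (F_in − F_out)/L = (641.52 − 174.33) / 152000 m = 3.074e-03 mm/s.
R = 3.074e-03 × 3600 = 11.1 mm/hr.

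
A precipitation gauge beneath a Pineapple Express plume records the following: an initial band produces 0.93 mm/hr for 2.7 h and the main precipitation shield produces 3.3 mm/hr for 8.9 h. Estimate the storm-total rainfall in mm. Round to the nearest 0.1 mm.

Total = Σ Rᵢ Δtᵢ = 0.93 × 2.7 + 3.3 × 8.9
      = 2.511 + 29.37 = 31.9 mm.

total ≈ 31.9 mm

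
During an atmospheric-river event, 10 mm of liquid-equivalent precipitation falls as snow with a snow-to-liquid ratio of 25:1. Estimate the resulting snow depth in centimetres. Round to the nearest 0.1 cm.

snow depth ≈ 25.0 cm

Snow depth = liquid × ratio = 10 mm × 25 = 250 mm = 25.0 cm.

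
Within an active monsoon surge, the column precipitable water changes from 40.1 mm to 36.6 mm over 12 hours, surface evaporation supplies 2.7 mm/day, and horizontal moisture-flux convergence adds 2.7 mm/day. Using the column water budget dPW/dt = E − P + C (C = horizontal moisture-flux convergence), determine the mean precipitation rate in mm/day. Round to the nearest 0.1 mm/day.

dPW/dt = (36.6 − 40.1) mm / (12/24 day) = -7.000 mm/day.
P = E + C − dPW/dt = 2.7 + (2.7) − (-7.000) = 12.4 mm/day.

P ≈ 12.4 mm/day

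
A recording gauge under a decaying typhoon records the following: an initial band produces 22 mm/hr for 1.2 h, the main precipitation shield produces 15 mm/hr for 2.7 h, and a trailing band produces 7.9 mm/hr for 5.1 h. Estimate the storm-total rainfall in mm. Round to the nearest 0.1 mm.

total ≈ 107.2 mm

Total = Σ Rᵢ Δtᵢ = 22 × 1.2 + 15 × 2.7 + 7.9 × 5.1
      = 26.4 + 40.5 + 40.29 = 107.2 mm.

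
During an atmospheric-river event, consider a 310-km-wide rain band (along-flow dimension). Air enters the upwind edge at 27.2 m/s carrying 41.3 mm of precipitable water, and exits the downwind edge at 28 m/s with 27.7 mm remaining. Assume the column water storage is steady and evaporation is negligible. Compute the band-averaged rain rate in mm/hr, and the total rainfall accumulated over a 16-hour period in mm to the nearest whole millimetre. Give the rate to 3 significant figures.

R ≈ 4.04 mm/hr; total ≈ 65 mm

Column moisture flux per unit crosswind length is F = V × PW.
Inflow: F_in = 27.2 × 41.3 = 1123.36 mm·m/s
Outflow: F_out = 28 × 27.7 = 775.6 mm·m/s
Steady-state rate R = (F_in − F_out)/L = (1123.36 − 775.6) / 310000 m = 1.122e-03 mm/s.
R = 1.122e-03 × 3600 = 4.04 mm/hr.
Over 16 h: total = 4.04 × 16 = 64.64 ≈ 65 mm.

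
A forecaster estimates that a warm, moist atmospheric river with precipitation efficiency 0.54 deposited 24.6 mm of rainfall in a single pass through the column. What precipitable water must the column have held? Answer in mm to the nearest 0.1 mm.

PW ≈ 45.6 mm

PW = rainfall / ε = 24.6 / 0.54 = 45.6 mm.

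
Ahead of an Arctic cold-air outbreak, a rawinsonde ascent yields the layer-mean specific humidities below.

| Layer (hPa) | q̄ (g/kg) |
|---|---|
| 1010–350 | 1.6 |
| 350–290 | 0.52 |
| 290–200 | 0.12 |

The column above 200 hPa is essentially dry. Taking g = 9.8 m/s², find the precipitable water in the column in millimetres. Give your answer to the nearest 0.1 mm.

PW ≈ 11.2 mm

Precipitable water is the column-integrated vapour mass per unit area: PW = (1/g) Σ q̄ Δp, with q in kg/kg and Δp in Pa (1 kg/m² of water = 1 mm).
Layer 1010–350 hPa: Δp = 660 hPa = 66000 Pa, q̄ = 0.0016 kg/kg → 0.0016 × 66000 / 9.8 = 10.78 mm
Layer 350–290 hPa: Δp = 60 hPa = 6000 Pa, q̄ = 0.00052 kg/kg → 0.00052 × 6000 / 9.8 = 0.32 mm
Layer 290–200 hPa: Δp = 90 hPa = 9000 Pa, q̄ = 0.00012 kg/kg → 0.00012 × 9000 / 9.8 = 0.11 mm
PW = 10.78 + 0.32 + 0.11 = 11.21 ≈ 11.2 mm.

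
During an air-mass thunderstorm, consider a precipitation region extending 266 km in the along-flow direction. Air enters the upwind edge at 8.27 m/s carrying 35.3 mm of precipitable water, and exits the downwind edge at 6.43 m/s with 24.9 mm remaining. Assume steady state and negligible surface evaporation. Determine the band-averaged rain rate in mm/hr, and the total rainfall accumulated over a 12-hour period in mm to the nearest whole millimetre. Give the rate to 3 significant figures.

R ≈ 1.78 mm/hr; total ≈ 21 mm

Column moisture flux per unit crosswind length is F = V × PW.
Inflow: F_in = 8.27 × 35.3 = 291.931 mm·m/s
Outflow: F_out = 6.43 × 24.9 = 160.107 mm·m/s
Steady-state rate R = (F_in − F_out)/L = (291.931 − 160.107) / 266000 m = 4.956e-04 mm/s.
R = 4.956e-04 × 3600 = 1.78 mm/hr.
Over 12 h: total = 1.78 × 12 = 21.36 ≈ 21 mm.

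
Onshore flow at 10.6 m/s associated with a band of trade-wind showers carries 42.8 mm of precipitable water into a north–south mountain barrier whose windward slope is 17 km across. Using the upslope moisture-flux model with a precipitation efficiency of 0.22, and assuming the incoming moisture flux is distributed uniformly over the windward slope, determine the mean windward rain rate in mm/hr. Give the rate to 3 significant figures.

Incoming column moisture flux per unit ridge length: F = V × PW = 10.6 × 42.8 = 453.68 mm·m/s.
Spread over the 17 km slope with efficiency ε = 0.22: R = ε·F/W = 0.22 × 453.68 / 17000 m = 5.871e-03 mm/s.
R = 5.871e-03 × 3600 = 21.1 mm/hr.

R ≈ 21.1 mm/hr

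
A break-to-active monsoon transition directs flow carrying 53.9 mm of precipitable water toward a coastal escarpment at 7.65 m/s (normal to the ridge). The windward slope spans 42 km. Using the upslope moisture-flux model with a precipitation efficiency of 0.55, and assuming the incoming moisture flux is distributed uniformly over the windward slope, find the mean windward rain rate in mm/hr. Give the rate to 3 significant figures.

Incoming column moisture flux per unit ridge length: F = V × PW = 7.65 × 53.9 = 412.335 mm·m/s.
Spread over the 42 km slope with efficiency ε = 0.55: R = ε·F/W = 0.55 × 412.335 / 42000 m = 5.400e-03 mm/s.
R = 5.400e-03 × 3600 = 19.4 mm/hr.

R ≈ 19.4 mm/hr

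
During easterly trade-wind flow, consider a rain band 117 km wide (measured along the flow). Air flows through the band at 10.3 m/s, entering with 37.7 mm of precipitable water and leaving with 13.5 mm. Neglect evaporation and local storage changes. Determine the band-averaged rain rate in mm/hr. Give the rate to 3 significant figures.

Column moisture flux per unit crosswind length is F = V × PW.
Inflow: F_in = 10.3 × 37.7 = 388.31 mm·m/s
Outflow: F_out = 10.3 × 13.5 = 139.05 mm·m/s
Steady-state rate R = (F_in − F_out)/L = (388.31 − 139.05) / 117000 m = 2.130e-03 mm/s.
R = 2.130e-03 × 3600 = 7.67 mm/hr.

R ≈ 7.67 mm/hr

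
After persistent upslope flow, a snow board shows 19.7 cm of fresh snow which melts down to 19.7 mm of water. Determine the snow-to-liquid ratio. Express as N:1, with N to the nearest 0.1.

ratio ≈ 10.0

Ratio = snow depth / SWE = 197 mm / 19.7 mm = 10.0, i.e. 10.0:1.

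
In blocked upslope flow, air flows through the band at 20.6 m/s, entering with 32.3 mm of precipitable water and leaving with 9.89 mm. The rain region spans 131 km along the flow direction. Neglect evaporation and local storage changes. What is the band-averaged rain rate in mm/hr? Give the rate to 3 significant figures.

R ≈ 12.7 mm/hr

Column moisture flux per unit crosswind length is F = V × PW.
Inflow: F_in = 20.6 × 32.3 = 665.38 mm·m/s
Outflow: F_out = 20.6 × 9.89 = 203.734 mm·m/s
Steady-state rate R = (F_in − F_out)/L = (665.38 − 203.734) / 131000 m = 3.524e-03 mm/s.
R = 3.524e-03 × 3600 = 12.7 mm/hr.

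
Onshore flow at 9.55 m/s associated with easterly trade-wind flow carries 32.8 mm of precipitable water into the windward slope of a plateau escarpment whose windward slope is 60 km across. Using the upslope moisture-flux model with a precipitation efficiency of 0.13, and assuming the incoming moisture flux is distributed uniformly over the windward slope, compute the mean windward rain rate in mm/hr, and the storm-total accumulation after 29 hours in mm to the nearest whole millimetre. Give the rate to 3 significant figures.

R ≈ 2.44 mm/hr; total ≈ 71 mm

Incoming column moisture flux per unit ridge length: F = V × PW = 9.55 × 32.8 = 313.24 mm·m/s.
Spread over the 60 km slope with efficiency ε = 0.13: R = ε·F/W = 0.13 × 313.24 / 60000 m = 6.787e-04 mm/s.
R = 6.787e-04 × 3600 = 2.44 mm/hr.
Over 29 h: total = 2.44 × 29 = 70.76 ≈ 71 mm.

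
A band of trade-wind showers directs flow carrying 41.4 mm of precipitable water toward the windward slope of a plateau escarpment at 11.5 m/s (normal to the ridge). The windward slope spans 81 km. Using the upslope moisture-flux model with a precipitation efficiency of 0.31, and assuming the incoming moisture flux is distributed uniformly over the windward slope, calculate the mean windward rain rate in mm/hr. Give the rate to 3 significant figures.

R ≈ 6.56 mm/hr

Incoming column moisture flux per unit ridge length: F = V × PW = 11.5 × 41.4 = 476.1 mm·m/s.
Spread over the 81 km slope with efficiency ε = 0.31: R = ε·F/W = 0.31 × 476.1 / 81000 m = 1.822e-03 mm/s.
R = 1.822e-03 × 3600 = 6.56 mm/hr.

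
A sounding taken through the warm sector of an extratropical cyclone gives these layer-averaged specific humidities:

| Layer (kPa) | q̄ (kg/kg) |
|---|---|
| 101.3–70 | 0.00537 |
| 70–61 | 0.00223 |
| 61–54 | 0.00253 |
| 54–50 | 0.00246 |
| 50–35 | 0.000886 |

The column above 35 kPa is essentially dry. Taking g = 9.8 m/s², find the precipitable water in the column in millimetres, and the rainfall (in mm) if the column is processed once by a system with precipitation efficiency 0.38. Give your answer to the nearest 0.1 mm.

PW ≈ 23.4 mm; rainfall ≈ 8.9 mm

Precipitable water is the column-integrated vapour mass per unit area: PW = (1/g) Σ q̄ Δp, with q in kg/kg and Δp in Pa (1 kg/m² of water = 1 mm).
Layer 101.3–70 kPa: Δp = 313 hPa = 31300 Pa, q̄ = 0.00537 kg/kg → 0.00537 × 31300 / 9.8 = 17.15 mm
Layer 70–61 kPa: Δp = 90 hPa = 9000 Pa, q̄ = 0.00223 kg/kg → 0.00223 × 9000 / 9.8 = 2.05 mm
Layer 61–54 kPa: Δp = 70 hPa = 7000 Pa, q̄ = 0.00253 kg/kg → 0.00253 × 7000 / 9.8 = 1.81 mm
Layer 54–50 kPa: Δp = 40 hPa = 4000 Pa, q̄ = 0.00246 kg/kg → 0.00246 × 4000 / 9.8 = 1.00 mm
Layer 50–35 kPa: Δp = 150 hPa = 15000 Pa, q̄ = 0.000886 kg/kg → 0.000886 × 15000 / 9.8 = 1.36 mm
PW = 17.15 + 2.05 + 1.81 + 1.00 + 1.36 = 23.37 ≈ 23.4 mm.
Rainfall = ε × PW = 0.38 × 23.4 = 8.9 mm.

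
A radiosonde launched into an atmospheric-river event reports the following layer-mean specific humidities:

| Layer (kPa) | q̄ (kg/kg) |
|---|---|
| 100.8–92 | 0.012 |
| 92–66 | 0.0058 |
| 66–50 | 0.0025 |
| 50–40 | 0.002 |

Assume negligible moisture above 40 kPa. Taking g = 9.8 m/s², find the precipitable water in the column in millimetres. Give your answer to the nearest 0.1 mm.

Precipitable water is the column-integrated vapour mass per unit area: PW = (1/g) Σ q̄ Δp, with q in kg/kg and Δp in Pa (1 kg/m² of water = 1 mm).
Layer 100.8–92 kPa: Δp = 88 hPa = 8800 Pa, q̄ = 0.012 kg/kg → 0.012 × 8800 / 9.8 = 10.78 mm
Layer 92–66 kPa: Δp = 260 hPa = 26000 Pa, q̄ = 0.0058 kg/kg → 0.0058 × 26000 / 9.8 = 15.39 mm
Layer 66–50 kPa: Δp = 160 hPa = 16000 Pa, q̄ = 0.0025 kg/kg → 0.0025 × 16000 / 9.8 = 4.08 mm
Layer 50–40 kPa: Δp = 100 hPa = 10000 Pa, q̄ = 0.002 kg/kg → 0.002 × 10000 / 9.8 = 2.04 mm
PW = 10.78 + 15.39 + 4.08 + 2.04 = 32.29 ≈ 32.3 mm.

PW ≈ 32.3 mm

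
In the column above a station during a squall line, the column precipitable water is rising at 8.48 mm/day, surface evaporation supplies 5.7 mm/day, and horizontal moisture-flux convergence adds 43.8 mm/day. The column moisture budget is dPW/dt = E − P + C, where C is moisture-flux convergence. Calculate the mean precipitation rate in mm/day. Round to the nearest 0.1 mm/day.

dPW/dt = +8.48 mm/day.
P = E + C − dPW/dt = 5.7 + (43.8) − (+8.48) = 41.0 mm/day.

P ≈ 41.0 mm/day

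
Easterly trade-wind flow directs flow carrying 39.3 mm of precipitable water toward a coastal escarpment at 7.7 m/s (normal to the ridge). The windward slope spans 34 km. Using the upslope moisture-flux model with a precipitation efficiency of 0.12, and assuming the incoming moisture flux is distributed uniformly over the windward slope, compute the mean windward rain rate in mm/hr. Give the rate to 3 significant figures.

Incoming column moisture flux per unit ridge length: F = V × PW = 7.7 × 39.3 = 302.61 mm·m/s.
Spread over the 34 km slope with efficiency ε = 0.12: R = ε·F/W = 0.12 × 302.61 / 34000 m = 1.068e-03 mm/s.
R = 1.068e-03 × 3600 = 3.84 mm/hr.

R ≈ 3.84 mm/hr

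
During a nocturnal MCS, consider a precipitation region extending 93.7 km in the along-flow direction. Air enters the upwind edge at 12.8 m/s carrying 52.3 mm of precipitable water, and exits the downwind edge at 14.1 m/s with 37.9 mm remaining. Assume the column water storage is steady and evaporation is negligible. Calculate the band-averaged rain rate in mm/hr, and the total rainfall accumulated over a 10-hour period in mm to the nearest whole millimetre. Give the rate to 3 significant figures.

R ≈ 5.19 mm/hr; total ≈ 52 mm

Column moisture flux per unit crosswind length is F = V × PW.
Inflow: F_in = 12.8 × 52.3 = 669.44 mm·m/s
Outflow: F_out = 14.1 × 37.9 = 534.39 mm·m/s
Steady-state rate R = (F_in − F_out)/L = (669.44 − 534.39) / 93700 m = 1.441e-03 mm/s.
R = 1.441e-03 × 3600 = 5.19 mm/hr.
Over 10 h: total = 5.19 × 10 = 51.9 ≈ 52 mm.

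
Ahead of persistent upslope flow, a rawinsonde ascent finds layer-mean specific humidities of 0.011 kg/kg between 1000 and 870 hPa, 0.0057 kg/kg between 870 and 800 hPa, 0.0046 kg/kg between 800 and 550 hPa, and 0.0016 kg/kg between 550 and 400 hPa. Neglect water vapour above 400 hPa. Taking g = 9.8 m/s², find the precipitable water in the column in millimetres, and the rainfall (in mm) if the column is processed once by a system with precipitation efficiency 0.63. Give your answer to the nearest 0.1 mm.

Precipitable water is the column-integrated vapour mass per unit area: PW = (1/g) Σ q̄ Δp, with q in kg/kg and Δp in Pa (1 kg/m² of water = 1 mm).
Layer 1000–870 hPa: Δp = 130 hPa = 13000 Pa, q̄ = 0.011 kg/kg → 0.011 × 13000 / 9.8 = 14.59 mm
Layer 870–800 hPa: Δp = 70 hPa = 7000 Pa, q̄ = 0.0057 kg/kg → 0.0057 × 7000 / 9.8 = 4.07 mm
Layer 800–550 hPa: Δp = 250 hPa = 25000 Pa, q̄ = 0.0046 kg/kg → 0.0046 × 25000 / 9.8 = 11.73 mm
Layer 550–400 hPa: Δp = 150 hPa = 15000 Pa, q̄ = 0.0016 kg/kg → 0.0016 × 15000 / 9.8 = 2.45 mm
PW = 14.59 + 4.07 + 11.73 + 2.45 = 32.84 ≈ 32.8 mm.
Rainfall = ε × PW = 0.63 × 32.8 = 20.7 mm.

PW ≈ 32.8 mm; rainfall ≈ 20.7 mm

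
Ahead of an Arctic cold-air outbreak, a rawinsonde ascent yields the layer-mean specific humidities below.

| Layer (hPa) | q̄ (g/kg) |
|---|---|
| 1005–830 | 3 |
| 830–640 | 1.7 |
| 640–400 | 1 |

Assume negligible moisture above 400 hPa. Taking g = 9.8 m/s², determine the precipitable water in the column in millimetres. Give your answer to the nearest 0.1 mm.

PW ≈ 11.1 mm

Precipitable water is the column-integrated vapour mass per unit area: PW = (1/g) Σ q̄ Δp, with q in kg/kg and Δp in Pa (1 kg/m² of water = 1 mm).
Layer 1005–830 hPa: Δp = 175 hPa = 17500 Pa, q̄ = 0.003 kg/kg → 0.003 × 17500 / 9.8 = 5.36 mm
Layer 830–640 hPa: Δp = 190 hPa = 19000 Pa, q̄ = 0.0017 kg/kg → 0.0017 × 19000 / 9.8 = 3.30 mm
Layer 640–400 hPa: Δp = 240 hPa = 24000 Pa, q̄ = 0.001 kg/kg → 0.001 × 24000 / 9.8 = 2.45 mm
PW = 5.36 + 3.30 + 2.45 = 11.11 ≈ 11.1 mm.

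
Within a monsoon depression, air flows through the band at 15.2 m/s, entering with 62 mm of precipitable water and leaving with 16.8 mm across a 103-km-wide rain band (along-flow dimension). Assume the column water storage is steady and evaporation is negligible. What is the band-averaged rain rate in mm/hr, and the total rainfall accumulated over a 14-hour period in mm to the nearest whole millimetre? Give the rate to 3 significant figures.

R ≈ 24.0 mm/hr; total ≈ 336 mm

Column moisture flux per unit crosswind length is F = V × PW.
Inflow: F_in = 15.2 × 62 = 942.4 mm·m/s
Outflow: F_out = 15.2 × 16.8 = 255.36 mm·m/s
Steady-state rate R = (F_in − F_out)/L = (942.4 − 255.36) / 103000 m = 6.670e-03 mm/s.
R = 6.670e-03 × 3600 = 24.0 mm/hr.
Over 14 h: total = 24.0 × 14 = 336 mm.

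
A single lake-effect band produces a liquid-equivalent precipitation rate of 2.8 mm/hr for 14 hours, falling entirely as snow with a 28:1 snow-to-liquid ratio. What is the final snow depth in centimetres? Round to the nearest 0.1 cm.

Liquid-equivalent depth = 2.8 × 14 = 39.2 mm.
Snow depth = 39.2 mm × 28 = 1097.6 mm = 109.8 cm.

snow depth ≈ 109.8 cm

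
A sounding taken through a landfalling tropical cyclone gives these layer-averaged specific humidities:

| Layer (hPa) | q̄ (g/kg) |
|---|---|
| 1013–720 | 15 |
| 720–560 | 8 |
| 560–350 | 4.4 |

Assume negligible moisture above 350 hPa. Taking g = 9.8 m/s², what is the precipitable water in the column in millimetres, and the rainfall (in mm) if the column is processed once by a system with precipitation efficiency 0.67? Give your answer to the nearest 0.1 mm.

PW ≈ 67.3 mm; rainfall ≈ 45.1 mm

Precipitable water is the column-integrated vapour mass per unit area: PW = (1/g) Σ q̄ Δp, with q in kg/kg and Δp in Pa (1 kg/m² of water = 1 mm).
Layer 1013–720 hPa: Δp = 293 hPa = 29300 Pa, q̄ = 0.015 kg/kg → 0.015 × 29300 / 9.8 = 44.85 mm
Layer 720–560 hPa: Δp = 160 hPa = 16000 Pa, q̄ = 0.008 kg/kg → 0.008 × 16000 / 9.8 = 13.06 mm
Layer 560–350 hPa: Δp = 210 hPa = 21000 Pa, q̄ = 0.0044 kg/kg → 0.0044 × 21000 / 9.8 = 9.43 mm
PW = 44.85 + 13.06 + 9.43 = 67.34 ≈ 67.3 mm.
Rainfall = ε × PW = 0.67 × 67.3 = 45.1 mm.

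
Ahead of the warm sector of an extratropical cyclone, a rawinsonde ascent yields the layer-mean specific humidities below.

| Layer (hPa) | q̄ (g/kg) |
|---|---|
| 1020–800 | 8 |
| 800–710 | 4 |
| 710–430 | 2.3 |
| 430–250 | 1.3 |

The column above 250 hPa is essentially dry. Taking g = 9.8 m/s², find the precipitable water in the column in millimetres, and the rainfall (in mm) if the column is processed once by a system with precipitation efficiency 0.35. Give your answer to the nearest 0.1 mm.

PW ≈ 30.6 mm; rainfall ≈ 10.7 mm

Precipitable water is the column-integrated vapour mass per unit area: PW = (1/g) Σ q̄ Δp, with q in kg/kg and Δp in Pa (1 kg/m² of water = 1 mm).
Layer 1020–800 hPa: Δp = 220 hPa = 22000 Pa, q̄ = 0.008 kg/kg → 0.008 × 22000 / 9.8 = 17.96 mm
Layer 800–710 hPa: Δp = 90 hPa = 9000 Pa, q̄ = 0.004 kg/kg → 0.004 × 9000 / 9.8 = 3.67 mm
Layer 710–430 hPa: Δp = 280 hPa = 28000 Pa, q̄ = 0.0023 kg/kg → 0.0023 × 28000 / 9.8 = 6.57 mm
Layer 430–250 hPa: Δp = 180 hPa = 18000 Pa, q̄ = 0.0013 kg/kg → 0.0013 × 18000 / 9.8 = 2.39 mm
PW = 17.96 + 3.67 + 6.57 + 2.39 = 30.59 ≈ 30.6 mm.
Rainfall = ε × PW = 0.35 × 30.6 = 10.7 mm.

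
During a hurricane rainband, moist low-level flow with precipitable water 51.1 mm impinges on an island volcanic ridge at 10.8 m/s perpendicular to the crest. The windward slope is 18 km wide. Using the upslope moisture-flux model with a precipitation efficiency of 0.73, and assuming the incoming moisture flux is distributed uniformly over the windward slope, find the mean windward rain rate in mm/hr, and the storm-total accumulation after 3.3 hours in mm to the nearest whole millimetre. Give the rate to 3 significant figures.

Incoming column moisture flux per unit ridge length: F = V × PW = 10.8 × 51.1 = 551.88 mm·m/s.
Spread over the 18 km slope with efficiency ε = 0.73: R = ε·F/W = 0.73 × 551.88 / 18000 m = 2.238e-02 mm/s.
R = 2.238e-02 × 3600 = 80.6 mm/hr.
Over 3.3 h: total = 80.6 × 3.3 = 265.98 ≈ 266 mm.

R ≈ 80.6 mm/hr; total ≈ 266 mm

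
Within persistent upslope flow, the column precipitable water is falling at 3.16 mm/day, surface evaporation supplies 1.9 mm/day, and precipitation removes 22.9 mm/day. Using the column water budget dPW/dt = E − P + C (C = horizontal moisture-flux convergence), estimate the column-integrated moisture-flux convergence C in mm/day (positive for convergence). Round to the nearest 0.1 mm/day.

dPW/dt = -3.16 mm/day.
C = dPW/dt − E + P = (-3.16) − 1.9 + 22.9 = 17.8 mm/day.

C ≈ 17.8 mm/day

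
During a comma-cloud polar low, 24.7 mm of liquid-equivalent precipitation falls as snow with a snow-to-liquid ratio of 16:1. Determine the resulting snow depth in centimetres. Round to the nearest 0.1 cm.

Snow depth = liquid × ratio = 24.7 mm × 16 = 395.2 mm = 39.5 cm.

snow depth ≈ 39.5 cm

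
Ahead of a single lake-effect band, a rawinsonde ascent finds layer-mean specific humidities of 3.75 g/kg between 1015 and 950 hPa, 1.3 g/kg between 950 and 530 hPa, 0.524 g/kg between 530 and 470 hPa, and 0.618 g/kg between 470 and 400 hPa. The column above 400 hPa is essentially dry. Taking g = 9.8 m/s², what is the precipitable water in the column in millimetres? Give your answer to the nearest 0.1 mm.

PW ≈ 8.8 mm

Precipitable water is the column-integrated vapour mass per unit area: PW = (1/g) Σ q̄ Δp, with q in kg/kg and Δp in Pa (1 kg/m² of water = 1 mm).
Layer 1015–950 hPa: Δp = 65 hPa = 6500 Pa, q̄ = 0.00375 kg/kg → 0.00375 × 6500 / 9.8 = 2.49 mm
Layer 950–530 hPa: Δp = 420 hPa = 42000 Pa, q̄ = 0.0013 kg/kg → 0.0013 × 42000 / 9.8 = 5.57 mm
Layer 530–470 hPa: Δp = 60 hPa = 6000 Pa, q̄ = 0.000524 kg/kg → 0.000524 × 6000 / 9.8 = 0.32 mm
Layer 470–400 hPa: Δp = 70 hPa = 7000 Pa, q̄ = 0.000618 kg/kg → 0.000618 × 7000 / 9.8 = 0.44 mm
PW = 2.49 + 5.57 + 0.32 + 0.44 = 8.82 ≈ 8.8 mm.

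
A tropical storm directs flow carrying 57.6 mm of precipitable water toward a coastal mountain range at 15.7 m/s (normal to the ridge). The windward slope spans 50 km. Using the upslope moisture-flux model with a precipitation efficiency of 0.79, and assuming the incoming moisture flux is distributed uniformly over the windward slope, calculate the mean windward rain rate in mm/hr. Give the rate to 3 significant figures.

R ≈ 51.4 mm/hr

Incoming column moisture flux per unit ridge length: F = V × PW = 15.7 × 57.6 = 904.32 mm·m/s.
Spread over the 50 km slope with efficiency ε = 0.79: R = ε·F/W = 0.79 × 904.32 / 50000 m = 1.429e-02 mm/s.
R = 1.429e-02 × 3600 = 51.4 mm/hr.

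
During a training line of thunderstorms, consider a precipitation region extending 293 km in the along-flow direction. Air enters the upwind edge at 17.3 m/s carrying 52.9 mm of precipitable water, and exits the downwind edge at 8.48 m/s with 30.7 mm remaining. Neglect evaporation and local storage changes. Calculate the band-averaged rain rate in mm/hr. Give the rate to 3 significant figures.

R ≈ 8.05 mm/hr

Column moisture flux per unit crosswind length is F = V × PW.
Inflow: F_in = 17.3 × 52.9 = 915.17 mm·m/s
Outflow: F_out = 8.48 × 30.7 = 260.336 mm·m/s
Steady-state rate R = (F_in − F_out)/L = (915.17 − 260.336) / 293000 m = 2.235e-03 mm/s.
R = 2.235e-03 × 3600 = 8.05 mm/hr.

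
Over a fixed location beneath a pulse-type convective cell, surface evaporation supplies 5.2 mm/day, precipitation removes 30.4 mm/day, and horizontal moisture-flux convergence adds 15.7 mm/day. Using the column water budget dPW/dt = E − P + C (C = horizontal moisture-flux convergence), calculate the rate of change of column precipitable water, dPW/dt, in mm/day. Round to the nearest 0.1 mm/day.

dPW/dt ≈ -9.5 mm/day

dPW/dt = E − P + C = 5.2 − 30.4 + (15.7) = -9.5 mm/day.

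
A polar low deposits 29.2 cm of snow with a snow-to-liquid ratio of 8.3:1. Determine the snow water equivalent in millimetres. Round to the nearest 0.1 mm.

SWE ≈ 35.2 mm

SWE = snow depth / ratio = 29.2 cm / 8.3 = 3.518 cm = 35.2 mm.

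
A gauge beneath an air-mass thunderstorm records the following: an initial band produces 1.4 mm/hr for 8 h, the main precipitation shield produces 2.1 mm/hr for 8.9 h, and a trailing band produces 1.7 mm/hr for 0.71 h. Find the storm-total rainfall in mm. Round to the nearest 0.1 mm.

total ≈ 31.1 mm

Total = Σ Rᵢ Δtᵢ = 1.4 × 8 + 2.1 × 8.9 + 1.7 × 0.71
      = 11.2 + 18.69 + 1.207 = 31.1 mm.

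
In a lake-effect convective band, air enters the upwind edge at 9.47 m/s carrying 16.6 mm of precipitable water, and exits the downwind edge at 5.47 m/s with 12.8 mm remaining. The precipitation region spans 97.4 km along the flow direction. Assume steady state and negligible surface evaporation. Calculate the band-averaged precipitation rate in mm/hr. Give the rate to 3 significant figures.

Column moisture flux per unit crosswind length is F = V × PW.
Inflow: F_in = 9.47 × 16.6 = 157.202 mm·m/s
Outflow: F_out = 5.47 × 12.8 = 70.016 mm·m/s
Steady-state rate R = (F_in − F_out)/L = (157.202 − 70.016) / 97400 m = 8.951e-04 mm/s.
R = 8.951e-04 × 3600 = 3.22 mm/hr.

R ≈ 3.22 mm/hr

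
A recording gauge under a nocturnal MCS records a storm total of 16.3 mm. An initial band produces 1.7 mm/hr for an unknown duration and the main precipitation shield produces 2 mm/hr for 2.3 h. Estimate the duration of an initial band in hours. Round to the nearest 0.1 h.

Known phases: 2 × 2.3 = 4.6 mm.
Remaining depth = 16.3 − 4.6 = 11.7 mm.
Duration = 11.7 / 1.7 = 6.9 h.

duration ≈ 6.9 h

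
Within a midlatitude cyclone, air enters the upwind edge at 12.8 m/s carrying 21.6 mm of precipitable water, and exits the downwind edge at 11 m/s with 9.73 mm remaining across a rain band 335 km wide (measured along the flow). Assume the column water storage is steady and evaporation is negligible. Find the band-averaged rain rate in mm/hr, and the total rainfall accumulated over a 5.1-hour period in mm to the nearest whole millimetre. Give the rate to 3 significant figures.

Column moisture flux per unit crosswind length is F = V × PW.
Inflow: F_in = 12.8 × 21.6 = 276.48 mm·m/s
Outflow: F_out = 11 × 9.73 = 107.03 mm·m/s
Steady-state rate R = (F_in − F_out)/L = (276.48 − 107.03) / 335000 m = 5.058e-04 mm/s.
R = 5.058e-04 × 3600 = 1.82 mm/hr.
Over 5.1 h: total = 1.82 × 5.1 = 9.282 ≈ 9 mm.

R ≈ 1.82 mm/hr; total ≈ 9 mm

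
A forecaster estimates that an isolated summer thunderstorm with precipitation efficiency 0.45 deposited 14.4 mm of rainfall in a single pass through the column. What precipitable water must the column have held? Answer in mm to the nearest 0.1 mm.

PW = rainfall / ε = 14.4 / 0.45 = 32.0 mm.

PW ≈ 32.0 mm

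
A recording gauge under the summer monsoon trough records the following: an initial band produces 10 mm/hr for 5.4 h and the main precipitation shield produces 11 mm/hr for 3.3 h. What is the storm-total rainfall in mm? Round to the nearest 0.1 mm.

Total = Σ Rᵢ Δtᵢ = 10 × 5.4 + 11 × 3.3
      = 54 + 36.3 = 90.3 mm.

total ≈ 90.3 mm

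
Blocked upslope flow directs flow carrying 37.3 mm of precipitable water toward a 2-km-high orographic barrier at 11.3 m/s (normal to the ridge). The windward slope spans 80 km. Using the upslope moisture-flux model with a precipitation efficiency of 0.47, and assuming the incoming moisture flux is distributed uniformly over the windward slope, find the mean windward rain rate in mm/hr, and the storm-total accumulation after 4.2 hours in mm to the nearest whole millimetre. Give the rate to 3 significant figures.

Incoming column moisture flux per unit ridge length: F = V × PW = 11.3 × 37.3 = 421.49 mm·m/s.
Spread over the 80 km slope with efficiency ε = 0.47: R = ε·F/W = 0.47 × 421.49 / 80000 m = 2.476e-03 mm/s.
R = 2.476e-03 × 3600 = 8.91 mm/hr.
Over 4.2 h: total = 8.91 × 4.2 = 37.422 ≈ 37 mm.

R ≈ 8.91 mm/hr; total ≈ 37 mm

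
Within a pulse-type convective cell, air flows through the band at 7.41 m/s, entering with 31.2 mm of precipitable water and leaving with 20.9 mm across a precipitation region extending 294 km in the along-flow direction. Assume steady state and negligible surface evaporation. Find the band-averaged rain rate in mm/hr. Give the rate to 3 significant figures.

R ≈ 0.935 mm/hr

Column moisture flux per unit crosswind length is F = V × PW.
Inflow: F_in = 7.41 × 31.2 = 231.192 mm·m/s
Outflow: F_out = 7.41 × 20.9 = 154.869 mm·m/s
Steady-state rate R = (F_in − F_out)/L = (231.192 − 154.869) / 294000 m = 2.596e-04 mm/s.
R = 2.596e-04 × 3600 = 0.935 mm/hr.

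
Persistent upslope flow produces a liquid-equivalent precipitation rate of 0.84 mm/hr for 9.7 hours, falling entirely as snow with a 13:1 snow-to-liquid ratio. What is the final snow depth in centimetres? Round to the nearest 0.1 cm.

snow depth ≈ 10.6 cm

Liquid-equivalent depth = 0.84 × 9.7 = 8.148 mm.
Snow depth = 8.148 mm × 13 = 105.924 mm = 10.6 cm.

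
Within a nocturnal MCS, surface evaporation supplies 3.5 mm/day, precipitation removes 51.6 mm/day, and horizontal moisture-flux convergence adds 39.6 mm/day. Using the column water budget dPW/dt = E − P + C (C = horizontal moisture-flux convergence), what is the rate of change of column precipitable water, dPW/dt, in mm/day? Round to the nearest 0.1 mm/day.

dPW/dt ≈ -8.5 mm/day

dPW/dt = E − P + C = 3.5 − 51.6 + (39.6) = -8.5 mm/day.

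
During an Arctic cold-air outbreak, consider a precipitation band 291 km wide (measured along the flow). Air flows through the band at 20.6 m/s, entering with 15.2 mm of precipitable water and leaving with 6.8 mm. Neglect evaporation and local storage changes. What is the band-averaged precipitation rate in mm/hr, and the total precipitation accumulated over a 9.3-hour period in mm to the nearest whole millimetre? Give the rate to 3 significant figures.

R ≈ 2.14 mm/hr; total ≈ 20 mm

Column moisture flux per unit crosswind length is F = V × PW.
Inflow: F_in = 20.6 × 15.2 = 313.12 mm·m/s
Outflow: F_out = 20.6 × 6.8 = 140.08 mm·m/s
Steady-state rate R = (F_in − F_out)/L = (313.12 − 140.08) / 291000 m = 5.946e-04 mm/s.
R = 5.946e-04 × 3600 = 2.14 mm/hr.
Over 9.3 h: total = 2.14 × 9.3 = 19.902 ≈ 20 mm.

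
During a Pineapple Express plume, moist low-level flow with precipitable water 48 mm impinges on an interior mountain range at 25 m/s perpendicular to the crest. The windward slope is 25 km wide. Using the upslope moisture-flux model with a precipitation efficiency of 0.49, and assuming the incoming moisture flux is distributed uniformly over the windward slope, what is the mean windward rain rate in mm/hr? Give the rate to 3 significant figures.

Incoming column moisture flux per unit ridge length: F = V × PW = 25 × 48 = 1200 mm·m/s.
Spread over the 25 km slope with efficiency ε = 0.49: R = ε·F/W = 0.49 × 1200 / 25000 m = 2.352e-02 mm/s.
R = 2.352e-02 × 3600 = 84.7 mm/hr.

R ≈ 84.7 mm/hr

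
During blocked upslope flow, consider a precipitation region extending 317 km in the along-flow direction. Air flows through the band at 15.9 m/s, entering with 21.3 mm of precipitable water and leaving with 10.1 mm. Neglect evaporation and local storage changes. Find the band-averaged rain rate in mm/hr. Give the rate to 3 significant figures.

Column moisture flux per unit crosswind length is F = V × PW.
Inflow: F_in = 15.9 × 21.3 = 338.67 mm·m/s
Outflow: F_out = 15.9 × 10.1 = 160.59 mm·m/s
Steady-state rate R = (F_in − F_out)/L = (338.67 − 160.59) / 317000 m = 5.618e-04 mm/s.
R = 5.618e-04 × 3600 = 2.02 mm/hr.

R ≈ 2.02 mm/hr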